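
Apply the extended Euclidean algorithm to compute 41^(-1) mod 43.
Extended GCD: 41(21) + 43(-20) = 1. So 41^(-1) ≡ 21 (mod 43). Verify: 41 × 21 = 861 ≡ 1 (mod 43)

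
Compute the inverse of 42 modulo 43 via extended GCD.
Extended GCD: 42(-1) + 43(1) = 1. So 42^(-1) ≡ -1 ≡ 42 (mod 43). Verify: 42 × 42 = 1764 ≡ 1 (mod 43)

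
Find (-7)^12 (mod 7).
By repeated squaring (mod 7): (-7)^{1}≡0, (-7)^{2}≡0, (-7)^{4}≡0, (-7)^{8}≡0. Then (-7)^{12} = (-7)^{8+4} ≡ 0 × 0 ≡ 0 (mod 7)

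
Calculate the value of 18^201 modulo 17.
Using Fermat: 18^{16} ≡ 1 mod 17. 201 ≡ 9 mod 16. So 18^{201} ≡ 18^{9} ≡ 1 mod 17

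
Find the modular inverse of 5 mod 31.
Since 31 is prime, by Fermat 5^(-1) ≡ 5^{29} ≡ 25 (mod 31). Verify: 5 × 25 = 125 ≡ 1 (mod 31)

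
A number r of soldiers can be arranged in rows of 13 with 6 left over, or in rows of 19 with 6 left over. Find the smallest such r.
M = 13 × 19 = 247. M₁ = 19, y₁ ≡ 11 mod 13. M₂ = 13, y₂ ≡ 3 mod 19. r = 6×19×11 + 6×13×3 ≡ 6 mod 247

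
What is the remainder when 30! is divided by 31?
By Wilson's theorem, (30)! ≡ -1 ≡ 30 (mod 31)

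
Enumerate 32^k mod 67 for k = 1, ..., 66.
32^1, 32^2, ..., 32^{66} mod 67: [32, 19, 5, 26, 28, 25, 63, 6, 58, 47, 30, 22, 34, 16, 43, 36, 13, 14, 46, 65, 3, 29, 57, 15, 11, 17, 8, 55, 18, 40, 7, 23, 66, 35, 48, 62, 41, 39, 42, 4, 61, 9, 20, 37, 45, 33, 51, 24, 31, 54, 53, 21, 2, 64, 38, 10, 52, 56, 50, 59, 12, 49, 27, 60, 44, 1]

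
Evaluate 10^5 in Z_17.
By repeated squaring mod 17: 10^{1}≡10, 10^{2}≡15, 10^{4}≡4. Then 10^{5} = 10^{4+1} ≡ 4 × 10 ≡ 6 mod 17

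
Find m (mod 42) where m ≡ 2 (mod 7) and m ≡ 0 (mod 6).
M = 7 × 6 = 42. M₁ = 6, y₁ ≡ 6 (mod 7). M₂ = 7, y₂ ≡ 1 (mod 6). m = 2×6×6 + 0×7×1 ≡ 30 (mod 42)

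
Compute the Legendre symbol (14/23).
(14/23) = 14^{11} mod 23 = -1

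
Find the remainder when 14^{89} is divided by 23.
By Fermat: 14^{22} ≡ 1 mod 23. 89 = 4×22 + 1. So 14^{89} ≡ 14^{1} ≡ 14 mod 23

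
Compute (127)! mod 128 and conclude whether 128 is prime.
(127)! mod 128 = 0. Since 0 ≢ -1 (mod 128), 128 is not prime.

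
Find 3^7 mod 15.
By repeated squaring mod 15: 3^{1}≡3, 3^{2}≡9, 3^{4}≡6. Then 3^{7} = 3^{4+2+1} ≡ 6 × 9 × 3 ≡ 12 mod 15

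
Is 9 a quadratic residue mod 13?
By Euler's criterion: 9^{6} ≡ 1 (mod 13). Since this equals 1, 9 is a QR.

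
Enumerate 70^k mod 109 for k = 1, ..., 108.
70^1, 70^2, ..., 70^{108} mod 109: [70, 104, 86, 25, 6, 93, 79, 80, 41, 36, 13, 38, 44, 28, 107, 78, 10, 46, 59, 97, 32, 60, 58, 27, 37, 83, 33, 21, 53, 4, 62, 89, 17, 100, 24, 45, 98, 102, 55, 35, 52, 43, 67, 3, 101, 94, 40, 75, 18, 61, 19, 22, 14, 108, 39, 5, 23, 84, 103, 16, 30, 29, 68, 73, 96, 71, 65, 81, 2, 31, 99, 63, 50, 12, 77, 49, 51, 82, 72, 26, 76, 88, 56, 105, 47, 20, 92, 9, 85, 64, 11, 7, 54, 74, 57, 66, 42, 106, 8, 15, 69, 34, 91, 48, 90, 87, 95, 1]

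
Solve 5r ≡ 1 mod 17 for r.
Since 17 is prime, by Fermat 5^(-1) ≡ 5^{15} ≡ 7 mod 17. Verify: 5 × 7 = 35 ≡ 1 mod 17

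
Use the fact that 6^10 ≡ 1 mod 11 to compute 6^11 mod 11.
By Fermat: 6^{10} ≡ 1 mod 11. So 6^{11} = 6^{10} · 6^{1} ≡ 6^{1} ≡ 6 mod 11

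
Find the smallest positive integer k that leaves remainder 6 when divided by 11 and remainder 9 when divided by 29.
M = 11 × 29 = 319. M₁ = 29, y₁ ≡ 8 (mod 11). M₂ = 11, y₂ ≡ 8 (mod 29). k = 6×29×8 + 9×11×8 ≡ 270 (mod 319)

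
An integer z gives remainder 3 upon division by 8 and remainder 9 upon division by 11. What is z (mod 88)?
M = 8 × 11 = 88. M₁ = 11, y₁ ≡ 3 (mod 8). M₂ = 8, y₂ ≡ 7 (mod 11). z = 3×11×3 + 9×8×7 ≡ 75 (mod 88)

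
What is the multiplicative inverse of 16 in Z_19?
Since 19 is prime, by Fermat 16^(-1) ≡ 16^{17} ≡ 6 (mod 19). Verify: 16 × 6 = 96 ≡ 1 (mod 19)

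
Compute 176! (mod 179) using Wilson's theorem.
(178)! = (176)! × (177) × (178) ≡ -1 (mod 179). So (176)! ≡ -1 × [(178)(177)]^(-1) ≡ 89 (mod 179)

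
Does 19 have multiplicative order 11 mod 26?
Powers of 19 mod 26: 19^1≡19, 19^2≡23, 19^3≡21, 19^4≡9, 19^5≡15, 19^6≡25, 19^7≡7, 19^8≡3, 19^9≡5, 19^10≡17, 19^11≡11, 19^12≡1. 19^11≡11≢1, so ord ≠ 11. No, the actual order is 12.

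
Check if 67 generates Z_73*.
67^{36} ≡ 1 (mod 73) and 36 < 72, so ord_73(67) = 36 ≠ 72 and 67 is not a primitive root.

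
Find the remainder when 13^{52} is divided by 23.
By Fermat: 13^{22} ≡ 1 mod 23. 52 = 2×22 + 8. So 13^{52} ≡ 13^{8} ≡ 2 mod 23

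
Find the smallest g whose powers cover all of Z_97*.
g = 5. For each prime q|96: 5^{48}≡96, 5^{32}≡35, none ≡ 1, so ord_97(5) = 96 and 5 is a primitive root.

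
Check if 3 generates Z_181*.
3^{45} ≡ 1 mod 181 and 45 < 180, so ord_181(3) = 45 ≠ 180 and 3 is not a primitive root.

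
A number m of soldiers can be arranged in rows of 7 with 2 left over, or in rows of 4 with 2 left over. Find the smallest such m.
M = 7 × 4 = 28. M₁ = 4, y₁ ≡ 2 mod 7. M₂ = 7, y₂ ≡ 3 mod 4. m = 2×4×2 + 2×7×3 ≡ 2 mod 28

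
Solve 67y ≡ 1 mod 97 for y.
Since 97 is prime, by Fermat 67^(-1) ≡ 67^{95} ≡ 42 mod 97. Verify: 67 × 42 = 2814 ≡ 1 mod 97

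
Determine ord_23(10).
Powers of 10 mod 23: 10^1≡10, 10^2≡8, 10^3≡11, 10^4≡18, 10^5≡19, 10^6≡6, 10^7≡14, 10^8≡2, 10^9≡20, 10^10≡16, 10^11≡22, 10^12≡13, 10^13≡15, 10^14≡12, 10^15≡5, 10^16≡4, 10^17≡17, 10^18≡9, 10^19≡21, 10^20≡3, 10^21≡7, 10^22≡1. ord_23(10) = 22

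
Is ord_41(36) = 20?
Powers of 36 mod 41: 36^1≡36, 36^2≡25, 36^3≡39, 36^4≡10, 36^5≡32, 36^6≡4, 36^7≡21, 36^8≡18, 36^9≡33, 36^10≡40, 36^11≡5, 36^12≡16, 36^13≡2, 36^14≡31, 36^15≡9, 36^16≡37, 36^17≡20, 36^18≡23, 36^19≡8, 36^20≡1. First k with 36^k≡1 is k=20. Yes, ord_41(36) = 20.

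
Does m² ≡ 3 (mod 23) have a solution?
By Euler's criterion: 3^{11} ≡ 1 (mod 23). Since this equals 1, 3 is a QR.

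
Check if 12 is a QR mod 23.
By Euler's criterion: 12^{11} ≡ 1 mod 23. Since this equals 1, 12 is a QR.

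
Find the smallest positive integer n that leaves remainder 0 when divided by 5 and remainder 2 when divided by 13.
M = 5 × 13 = 65. M₁ = 13, y₁ ≡ 2 (mod 5). M₂ = 5, y₂ ≡ 8 (mod 13). n = 0×13×2 + 2×5×8 ≡ 15 (mod 65)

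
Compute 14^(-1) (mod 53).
Since 53 is prime, by Fermat 14^(-1) ≡ 14^{51} ≡ 19 (mod 53). Verify: 14 × 19 = 266 ≡ 1 (mod 53)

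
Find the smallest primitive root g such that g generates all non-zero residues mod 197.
g = 2. For each prime q|196: 2^{98}≡196, 2^{28}≡104, none ≡ 1, so ord_197(2) = 196 and 2 is a primitive root.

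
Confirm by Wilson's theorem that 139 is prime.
(138)! mod 139 = 138. Since this equals -1 (mod 139), Wilson confirms 139 is prime.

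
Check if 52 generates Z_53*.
52^{2} ≡ 1 (mod 53) and 2 < 52, so ord_53(52) = 2 ≠ 52 and 52 is not a primitive root.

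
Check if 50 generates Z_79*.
50^{39} ≡ 1 mod 79 and 39 < 78, so ord_79(50) = 39 ≠ 78 and 50 is not a primitive root.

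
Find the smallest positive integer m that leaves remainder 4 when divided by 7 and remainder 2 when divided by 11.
M = 7 × 11 = 77. M₁ = 11, y₁ ≡ 2 (mod 7). M₂ = 7, y₂ ≡ 8 (mod 11). m = 4×11×2 + 2×7×8 ≡ 46 (mod 77)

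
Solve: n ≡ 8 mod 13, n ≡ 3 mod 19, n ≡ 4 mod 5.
M = 13 × 19 × 5 = 1235. M₁ = 95, y₁ ≡ 10 mod 13. M₂ = 65, y₂ ≡ 12 mod 19. M₃ = 247, y₃ ≡ 3 mod 5. n = 8×95×10 + 3×65×12 + 4×247×3 ≡ 554 mod 1235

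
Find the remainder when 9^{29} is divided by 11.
By Fermat: 9^{10} ≡ 1 mod 11. 29 = 2×10 + 9. So 9^{29} ≡ 9^{9} ≡ 5 mod 11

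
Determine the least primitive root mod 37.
g = 2. For each prime q|36: 2^{18}≡36, 2^{12}≡26, none ≡ 1, so ord_37(2) = 36 and 2 is a primitive root.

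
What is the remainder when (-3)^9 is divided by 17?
By repeated squaring mod 17: (-3)^{1}≡14, (-3)^{2}≡9, (-3)^{4}≡13, (-3)^{8}≡16. Then (-3)^{9} = (-3)^{8+1} ≡ 16 × 14 ≡ 3 mod 17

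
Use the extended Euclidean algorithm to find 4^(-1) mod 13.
Extended GCD: 4(-3) + 13(1) = 1. So 4^(-1) ≡ -3 ≡ 10 mod 13. Verify: 4 × 10 = 40 ≡ 1 mod 13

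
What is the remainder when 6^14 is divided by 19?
By repeated squaring mod 19: 6^{1}≡6, 6^{2}≡17, 6^{4}≡4, 6^{8}≡16. Then 6^{14} = 6^{8+4+2} ≡ 16 × 4 × 17 ≡ 5 mod 19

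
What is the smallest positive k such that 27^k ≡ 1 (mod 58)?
Powers of 27 mod 58: 27^1≡27, 27^2≡33, 27^3≡21, 27^4≡45, 27^5≡55, 27^6≡35, 27^7≡17, 27^8≡53, 27^9≡39, 27^10≡9, 27^11≡11, 27^12≡7, 27^13≡15, 27^14≡57, 27^15≡31, 27^16≡25, 27^17≡37, 27^18≡13, 27^19≡3, 27^20≡23, 27^21≡41, 27^22≡5, 27^23≡19, 27^24≡49, 27^25≡47, 27^26≡51, 27^27≡43, 27^28≡1. Order = 28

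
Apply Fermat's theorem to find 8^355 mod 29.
By Fermat: 8^{28} ≡ 1 mod 29. 355 ≡ 19 mod 28. So 8^{355} ≡ 8^{19} ≡ 2 mod 29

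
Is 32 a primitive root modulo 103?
32^{51} ≡ 1 mod 103 and 51 < 102, so ord_103(32) = 51 ≠ 102 and 32 is not a primitive root.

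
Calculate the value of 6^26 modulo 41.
By repeated squaring mod 41: 6^{1}≡6, 6^{2}≡36, 6^{4}≡25, 6^{8}≡10, 6^{16}≡18. Then 6^{26} = 6^{16+8+2} ≡ 18 × 10 × 36 ≡ 2 mod 41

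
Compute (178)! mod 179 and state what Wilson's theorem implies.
(178)! mod 179 = 178. Since this equals -1 mod 179, Wilson confirms 179 is prime.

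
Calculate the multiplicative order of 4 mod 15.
Powers of 4 mod 15: 4^1≡4, 4^2≡1. Order = 2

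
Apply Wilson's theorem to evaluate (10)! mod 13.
(12)! = (10)! × (11) × (12) ≡ -1 mod 13. So (10)! ≡ -1 × [(12)(11)]^(-1) ≡ 6 mod 13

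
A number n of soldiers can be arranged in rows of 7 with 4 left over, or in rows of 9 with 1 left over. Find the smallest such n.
M = 7 × 9 = 63. M₁ = 9, y₁ ≡ 4 (mod 7). M₂ = 7, y₂ ≡ 4 (mod 9). n = 4×9×4 + 1×7×4 ≡ 46 (mod 63)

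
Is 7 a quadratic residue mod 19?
By Euler's criterion: 7^{9} ≡ 1 mod 19. Since this equals 1, 7 is a QR.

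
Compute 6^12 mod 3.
By repeated squaring (mod 3): 6^{1}≡0, 6^{2}≡0, 6^{4}≡0, 6^{8}≡0. Then 6^{12} = 6^{8+4} ≡ 0 × 0 ≡ 0 (mod 3)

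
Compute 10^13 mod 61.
By repeated squaring mod 61: 10^{1}≡10, 10^{2}≡39, 10^{4}≡57, 10^{8}≡16. Then 10^{13} = 10^{8+4+1} ≡ 16 × 57 × 10 ≡ 31 mod 61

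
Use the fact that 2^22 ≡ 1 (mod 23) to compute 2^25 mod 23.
By Fermat: 2^{22} ≡ 1 (mod 23). So 2^{25} = 2^{22} · 2^{3} ≡ 2^{3} ≡ 8 (mod 23)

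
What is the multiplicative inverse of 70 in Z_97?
Since 97 is prime, by Fermat 70^(-1) ≡ 70^{95} ≡ 79 (mod 97). Verify: 70 × 79 = 5530 ≡ 1 (mod 97)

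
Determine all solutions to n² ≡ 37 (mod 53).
The square roots of 37 mod 53 are 14 and 39. Verify: 14² = 196 ≡ 37 (mod 53)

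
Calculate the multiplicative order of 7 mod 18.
Powers of 7 mod 18: 7^1≡7, 7^2≡13, 7^3≡1. Order = 3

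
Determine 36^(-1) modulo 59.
Since 59 is prime, by Fermat 36^(-1) ≡ 36^{57} ≡ 41 (mod 59). Verify: 36 × 41 = 1476 ≡ 1 (mod 59)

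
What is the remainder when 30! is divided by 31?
By Wilson's theorem, (30)! ≡ -1 ≡ 30 (mod 31)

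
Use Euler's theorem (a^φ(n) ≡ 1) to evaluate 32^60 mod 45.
By Euler: 32^{24} ≡ 1 mod 45 since gcd(32, 45) = 1. 60 = 2×24 + 12. So 32^{60} ≡ 32^{12} ≡ 1 mod 45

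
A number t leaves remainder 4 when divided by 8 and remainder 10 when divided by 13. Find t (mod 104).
M = 8 × 13 = 104. M₁ = 13, y₁ ≡ 5 (mod 8). M₂ = 8, y₂ ≡ 5 (mod 13). t = 4×13×5 + 10×8×5 ≡ 36 (mod 104)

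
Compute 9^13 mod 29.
By repeated squaring mod 29: 9^{1}≡9, 9^{2}≡23, 9^{4}≡7, 9^{8}≡20. Then 9^{13} = 9^{8+4+1} ≡ 20 × 7 × 9 ≡ 13 mod 29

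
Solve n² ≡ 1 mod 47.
The square roots of 1 mod 47 are 1 and 46. Verify: 1² = 1 ≡ 1 mod 47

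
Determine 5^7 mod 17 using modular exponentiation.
By repeated squaring (mod 17): 5^{1}≡5, 5^{2}≡8, 5^{4}≡13. Then 5^{7} = 5^{4+2+1} ≡ 13 × 8 × 5 ≡ 10 (mod 17)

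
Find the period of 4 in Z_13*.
Powers of 4 mod 13: 4^1≡4, 4^2≡3, 4^3≡12, 4^4≡9, 4^5≡10, 4^6≡1. Order = 6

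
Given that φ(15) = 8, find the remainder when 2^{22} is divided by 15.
By Euler: 2^{8} ≡ 1 (mod 15) since gcd(2, 15) = 1. 22 = 2×8 + 6. So 2^{22} ≡ 2^{6} ≡ 4 (mod 15)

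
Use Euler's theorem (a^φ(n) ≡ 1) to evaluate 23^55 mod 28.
By Euler: 23^{12} ≡ 1 mod 28 since gcd(23, 28) = 1. 55 = 4×12 + 7. So 23^{55} ≡ 23^{7} ≡ 23 mod 28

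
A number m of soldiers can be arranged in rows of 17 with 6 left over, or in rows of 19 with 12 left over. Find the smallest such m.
M = 17 × 19 = 323. M₁ = 19, y₁ ≡ 9 mod 17. M₂ = 17, y₂ ≡ 9 mod 19. m = 6×19×9 + 12×17×9 ≡ 278 mod 323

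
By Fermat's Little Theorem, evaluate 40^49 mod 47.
By Fermat: 40^{46} ≡ 1 (mod 47). So 40^{49} = 40^{46} · 40^{3} ≡ 40^{3} ≡ 33 (mod 47)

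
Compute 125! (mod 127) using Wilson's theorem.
(126)! = (125)! × (126) ≡ -1 (mod 127). So (125)! ≡ -1 × (126)^(-1) ≡ (-1)×(-1) = 1 (mod 127)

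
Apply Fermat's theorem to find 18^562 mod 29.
By Fermat: 18^{28} ≡ 1 mod 29. 562 ≡ 2 mod 28. So 18^{562} ≡ 18^{2} ≡ 5 mod 29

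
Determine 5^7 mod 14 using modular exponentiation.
By repeated squaring (mod 14): 5^{1}≡5, 5^{2}≡11, 5^{4}≡9. Then 5^{7} = 5^{4+2+1} ≡ 9 × 11 × 5 ≡ 5 (mod 14)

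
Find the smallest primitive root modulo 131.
g = 2. Powers: [2, 4, 8, 16, 32, 64, ...] generates all 130 non-zero residues.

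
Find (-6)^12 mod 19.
By repeated squaring mod 19: (-6)^{1}≡13, (-6)^{2}≡17, (-6)^{4}≡4, (-6)^{8}≡16. Then (-6)^{12} = (-6)^{8+4} ≡ 16 × 4 ≡ 7 mod 19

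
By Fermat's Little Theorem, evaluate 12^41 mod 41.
By Fermat: 12^{40} ≡ 1 (mod 41). So 12^{41} = 12^{40} · 12^{1} ≡ 12^{1} ≡ 12 (mod 41)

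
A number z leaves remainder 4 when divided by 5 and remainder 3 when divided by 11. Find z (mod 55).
M = 5 × 11 = 55. M₁ = 11, y₁ ≡ 1 (mod 5). M₂ = 5, y₂ ≡ 9 (mod 11). z = 4×11×1 + 3×5×9 ≡ 14 (mod 55)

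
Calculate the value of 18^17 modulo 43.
By repeated squaring (mod 43): 18^{1}≡18, 18^{2}≡23, 18^{4}≡13, 18^{8}≡40, 18^{16}≡9. Then 18^{17} = 18^{16+1} ≡ 9 × 18 ≡ 33 (mod 43)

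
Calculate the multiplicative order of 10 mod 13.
Powers of 10 mod 13: 10^1≡10, 10^2≡9, 10^3≡12, 10^4≡3, 10^5≡4, 10^6≡1. Order = 6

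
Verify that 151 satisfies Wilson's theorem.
(150)! mod 151 = 150. Since this equals -1 mod 151, Wilson confirms 151 is prime.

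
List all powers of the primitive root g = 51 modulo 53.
51^1, 51^2, ..., 51^{52} mod 53: [51, 4, 45, 16, 21, 11, 31, 44, 18, 17, 19, 15, 23, 7, 39, 28, 50, 6, 41, 24, 5, 43, 20, 13, 27, 52, 2, 49, 8, 37, 32, 42, 22, 9, 35, 36, 34, 38, 30, 46, 14, 25, 3, 47, 12, 29, 48, 10, 33, 40, 26, 1]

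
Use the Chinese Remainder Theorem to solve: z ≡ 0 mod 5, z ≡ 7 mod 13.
M = 5 × 13 = 65. M₁ = 13, y₁ ≡ 2 mod 5. M₂ = 5, y₂ ≡ 8 mod 13. z = 0×13×2 + 7×5×8 ≡ 20 mod 65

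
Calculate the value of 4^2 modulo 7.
4^{2} = 16 ≡ 2 (mod 7)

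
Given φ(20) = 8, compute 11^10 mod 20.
By Euler: 11^{8} ≡ 1 mod 20 since gcd(11, 20) = 1. 10 = 1×8 + 2. So 11^{10} ≡ 11^{2} ≡ 1 mod 20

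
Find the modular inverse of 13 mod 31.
Since 31 is prime, by Fermat 13^(-1) ≡ 13^{29} ≡ 12 mod 31. Verify: 13 × 12 = 156 ≡ 1 mod 31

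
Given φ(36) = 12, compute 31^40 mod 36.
By Euler: 31^{12} ≡ 1 mod 36 since gcd(31, 36) = 1. 40 = 3×12 + 4. So 31^{40} ≡ 31^{4} ≡ 13 mod 36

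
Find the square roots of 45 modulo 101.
The square roots of 45 mod 101 are 34 and 67. Verify: 34² = 1156 ≡ 45 (mod 101)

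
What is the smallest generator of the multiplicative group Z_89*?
g = 3. For each prime q|88: 3^{44}≡88, 3^{8}≡64, none ≡ 1, so ord_89(3) = 88 and 3 is a primitive root.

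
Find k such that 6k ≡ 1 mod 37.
Since 37 is prime, by Fermat 6^(-1) ≡ 6^{35} ≡ 31 mod 37. Verify: 6 × 31 = 186 ≡ 1 mod 37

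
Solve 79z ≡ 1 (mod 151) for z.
Since 151 is prime, by Fermat 79^(-1) ≡ 79^{149} ≡ 65 (mod 151). Verify: 79 × 65 = 5135 ≡ 1 (mod 151)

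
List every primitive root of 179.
There are φ(178) = 88 primitive roots mod 179: {2, 6, 7, 8, 10, 11, 18, 21, 23, 24, 26, 28, 30, 32, 33, 34, 35, 37, 38, 40, 41, 44, 50, 53, 54, 55, 58, 62, 63, 69, 71, 72, 73, 78, 79, 84, 86, 90, 91, 92, 94, 96, 97, 98, 99, 102, 103, 104, 105, 109, 111, 112, 113, 114, 115, 118, 119, 120, 122, 123, 127, 128, 130, 131, 132, 133, 134, 136, 137, 140, 143, 148, 150, 152, 154, 157, 159, 160, 162, 163, 164, 165, 166, 167, 170, 174, 175, 176}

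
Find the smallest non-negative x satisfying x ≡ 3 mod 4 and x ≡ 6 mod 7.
M = 4 × 7 = 28. M₁ = 7, y₁ ≡ 3 mod 4. M₂ = 4, y₂ ≡ 2 mod 7. x = 3×7×3 + 6×4×2 ≡ 27 mod 28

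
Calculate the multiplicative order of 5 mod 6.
Powers of 5 mod 6: 5^1≡5, 5^2≡1. ord_6(5) = 2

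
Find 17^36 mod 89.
By repeated squaring mod 89: 17^{1}≡17, 17^{2}≡22, 17^{4}≡39, 17^{8}≡8, 17^{16}≡64, 17^{32}≡2. Then 17^{36} = 17^{32+4} ≡ 2 × 39 ≡ 78 mod 89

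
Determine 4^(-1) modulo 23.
Since 23 is prime, by Fermat 4^(-1) ≡ 4^{21} ≡ 6 mod 23. Verify: 4 × 6 = 24 ≡ 1 mod 23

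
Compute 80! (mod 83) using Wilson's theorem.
(82)! = (80)! × (81) × (82) ≡ -1 (mod 83). So (80)! ≡ -1 × [(82)(81)]^(-1) ≡ 41 (mod 83)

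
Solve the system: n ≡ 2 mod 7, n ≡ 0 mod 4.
M = 7 × 4 = 28. M₁ = 4, y₁ ≡ 2 mod 7. M₂ = 7, y₂ ≡ 3 mod 4. n = 2×4×2 + 0×7×3 ≡ 16 mod 28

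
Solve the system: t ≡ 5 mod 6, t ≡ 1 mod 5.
M = 6 × 5 = 30. M₁ = 5, y₁ ≡ 5 mod 6. M₂ = 6, y₂ ≡ 1 mod 5. t = 5×5×5 + 1×6×1 ≡ 11 mod 30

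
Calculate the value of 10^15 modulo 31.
By repeated squaring (mod 31): 10^{1}≡10, 10^{2}≡7, 10^{4}≡18, 10^{8}≡14. Then 10^{15} = 10^{8+4+2+1} ≡ 14 × 18 × 7 × 10 ≡ 1 (mod 31)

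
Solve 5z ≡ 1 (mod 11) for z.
Since 11 is prime, by Fermat 5^(-1) ≡ 5^{9} ≡ 9 (mod 11). Verify: 5 × 9 = 45 ≡ 1 (mod 11)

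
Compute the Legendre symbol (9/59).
(9/59) = 9^{29} mod 59 = 1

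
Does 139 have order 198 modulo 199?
139^{11} ≡ 1 mod 199 and 11 < 198, so ord_199(139) = 11 ≠ 198 and 139 is not a primitive root.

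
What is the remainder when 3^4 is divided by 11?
3^{4} = 81 ≡ 4 mod 11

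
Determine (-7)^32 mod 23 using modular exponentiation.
Using Fermat: (-7)^{22} ≡ 1 (mod 23). 32 ≡ 10 (mod 22). So (-7)^{32} ≡ (-7)^{10} ≡ 13 (mod 23)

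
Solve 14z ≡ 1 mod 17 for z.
Since 17 is prime, by Fermat 14^(-1) ≡ 14^{15} ≡ 11 mod 17. Verify: 14 × 11 = 154 ≡ 1 mod 17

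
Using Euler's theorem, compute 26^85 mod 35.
By Euler: 26^{24} ≡ 1 (mod 35) since gcd(26, 35) = 1. 85 = 3×24 + 13. So 26^{85} ≡ 26^{13} ≡ 26 (mod 35)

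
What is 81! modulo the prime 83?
(82)! = (81)! × (82) ≡ -1 mod 83. So (81)! ≡ -1 × (82)^(-1) ≡ (-1)×(-1) = 1 mod 83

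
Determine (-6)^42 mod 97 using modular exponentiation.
By repeated squaring mod 97: (-6)^{1}≡91, (-6)^{2}≡36, (-6)^{4}≡35, (-6)^{8}≡61, (-6)^{16}≡35, (-6)^{32}≡61. Then (-6)^{42} = (-6)^{32+8+2} ≡ 61 × 61 × 36 ≡ 96 mod 97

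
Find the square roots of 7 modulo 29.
The square roots of 7 mod 29 are 23 and 6. Verify: 23² = 529 ≡ 7 mod 29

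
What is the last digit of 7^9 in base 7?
By repeated squaring mod 7: 7^{1}≡0, 7^{2}≡0, 7^{4}≡0, 7^{8}≡0. Then 7^{9} = 7^{8+1} ≡ 0 × 0 ≡ 0 mod 7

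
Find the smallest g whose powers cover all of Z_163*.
g = 2. Powers: [2, 4, 8, 16, 32, 64, 128, ...] generates all 162 non-zero residues.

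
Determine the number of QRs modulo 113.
For prime 113, there are (p-1)/2 = (113-1)/2 = 56 quadratic residues (excluding 0).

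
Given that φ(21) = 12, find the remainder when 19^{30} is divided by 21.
By Euler: 19^{12} ≡ 1 mod 21 since gcd(19, 21) = 1. 30 = 2×12 + 6. So 19^{30} ≡ 19^{6} ≡ 1 mod 21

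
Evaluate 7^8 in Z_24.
By repeated squaring (mod 24): 7^{1}≡7, 7^{2}≡1, 7^{4}≡1, 7^{8}≡1. So 7^{8} ≡ 1 (mod 24)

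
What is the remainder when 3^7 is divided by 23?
By repeated squaring (mod 23): 3^{1}≡3, 3^{2}≡9, 3^{4}≡12. Then 3^{7} = 3^{4+2+1} ≡ 12 × 9 × 3 ≡ 2 (mod 23)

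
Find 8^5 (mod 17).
By repeated squaring (mod 17): 8^{1}≡8, 8^{2}≡13, 8^{4}≡16. Then 8^{5} = 8^{4+1} ≡ 16 × 8 ≡ 9 (mod 17)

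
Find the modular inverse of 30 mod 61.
Since 61 is prime, by Fermat 30^(-1) ≡ 30^{59} ≡ 59 mod 61. Verify: 30 × 59 = 1770 ≡ 1 mod 61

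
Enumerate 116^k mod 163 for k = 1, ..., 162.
116^1, 116^2, ..., 116^{162} mod 163: [116, 90, 8, 113, 68, 64, 89, 55, 23, 60, 114, 21, 154, 97, 5, 91, 124, 40, 76, 14, 157, 119, 112, 115, 137, 81, 105, 118, 159, 25, 129, 131, 37, 54, 70, 133, 106, 71, 86, 33, 79, 36, 101, 143, 125, 156, 3, 22, 107, 24, 13, 41, 29, 104, 2, 69, 17, 16, 63, 136, 128, 15, 110, 46, 120, 65, 42, 145, 31, 10, 19, 85, 80, 152, 28, 151, 75, 61, 67, 111, 162, 47, 73, 155, 50, 95, 99, 74, 108, 140, 103, 49, 142, 9, 66, 158, 72, 39, 123, 87, 149, 6, 44, 51, 48, 26, 82, 58, 45, 4, 138, 34, 32, 126, 109, 93, 30, 57, 92, 77, 130, 84, 127, 62, 20, 38, 7, 160, 141, 56, 139, 150, 122, 134, 59, 161, 94, 146, 147, 100, 27, 35, 148, 53, 117, 43, 98, 121, 18, 132, 153, 144, 78, 83, 11, 135, 12, 88, 102, 96, 52, 1]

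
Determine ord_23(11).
Powers of 11 mod 23: 11^1≡11, 11^2≡6, 11^3≡20, 11^4≡13, 11^5≡5, 11^6≡9, 11^7≡7, 11^8≡8, 11^9≡19, 11^10≡2, 11^11≡22, 11^12≡12, 11^13≡17, 11^14≡3, 11^15≡10, 11^16≡18, 11^17≡14, 11^18≡16, 11^19≡15, 11^20≡4, 11^21≡21, 11^22≡1. ord_23(11) = 22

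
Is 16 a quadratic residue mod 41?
By Euler's criterion: 16^{20} ≡ 1 mod 41. Since this equals 1, 16 is a QR.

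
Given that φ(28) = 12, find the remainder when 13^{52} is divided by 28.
By Euler: 13^{12} ≡ 1 mod 28 since gcd(13, 28) = 1. 52 = 4×12 + 4. So 13^{52} ≡ 13^{4} ≡ 1 mod 28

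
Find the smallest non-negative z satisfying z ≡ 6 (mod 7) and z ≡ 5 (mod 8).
M = 7 × 8 = 56. M₁ = 8, y₁ ≡ 1 (mod 7). M₂ = 7, y₂ ≡ 7 (mod 8). z = 6×8×1 + 5×7×7 ≡ 13 (mod 56)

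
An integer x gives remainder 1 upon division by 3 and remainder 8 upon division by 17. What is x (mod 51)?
M = 3 × 17 = 51. M₁ = 17, y₁ ≡ 2 (mod 3). M₂ = 3, y₂ ≡ 6 (mod 17). x = 1×17×2 + 8×3×6 ≡ 25 (mod 51)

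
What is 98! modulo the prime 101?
(100)! = (98)! × (99) × (100) ≡ -1 mod 101. So (98)! ≡ -1 × [(100)(99)]^(-1) ≡ 50 mod 101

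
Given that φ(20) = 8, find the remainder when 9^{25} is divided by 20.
By Euler: 9^{8} ≡ 1 mod 20 since gcd(9, 20) = 1. 25 = 3×8 + 1. So 9^{25} ≡ 9^{1} ≡ 9 mod 20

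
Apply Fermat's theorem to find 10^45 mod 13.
By Fermat: 10^{12} ≡ 1 mod 13. 45 = 3×12 + 9. So 10^{45} ≡ 10^{9} ≡ 12 mod 13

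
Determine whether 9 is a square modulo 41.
By Euler's criterion: 9^{20} ≡ 1 mod 41. Since this equals 1, 9 is a QR.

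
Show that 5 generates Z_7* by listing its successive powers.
5^1, 5^2, ..., 5^{6} mod 7: [5, 4, 6, 2, 3, 1]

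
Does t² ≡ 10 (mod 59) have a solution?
By Euler's criterion: 10^{29} ≡ 58 (mod 59). Since this equals -1 (≡ 58), 10 is not a QR.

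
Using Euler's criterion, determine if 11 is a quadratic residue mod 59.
By Euler's criterion: 11^{29} ≡ 58 (mod 59). Since this equals -1 (≡ 58), 11 is not a QR.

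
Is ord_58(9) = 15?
Powers of 9 mod 58: 9^1≡9, 9^2≡23, 9^3≡33, 9^4≡7, 9^5≡5, 9^6≡45, 9^7≡57, 9^8≡49, 9^9≡35, 9^10≡25, 9^11≡51, 9^12≡53, 9^13≡13, 9^14≡1. Already 9^14≡1, so the order is 14 < 15. No, the actual order is 14.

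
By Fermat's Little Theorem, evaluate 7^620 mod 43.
By Fermat: 7^{42} ≡ 1 (mod 43). 620 ≡ 32 (mod 42). So 7^{620} ≡ 7^{32} ≡ 6 (mod 43)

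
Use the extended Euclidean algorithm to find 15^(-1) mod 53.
Extended GCD: 15(-7) + 53(2) = 1. So 15^(-1) ≡ -7 ≡ 46 mod 53. Verify: 15 × 46 = 690 ≡ 1 mod 53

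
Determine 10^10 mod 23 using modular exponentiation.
By repeated squaring (mod 23): 10^{1}≡10, 10^{2}≡8, 10^{4}≡18, 10^{8}≡2. Then 10^{10} = 10^{8+2} ≡ 2 × 8 ≡ 16 (mod 23)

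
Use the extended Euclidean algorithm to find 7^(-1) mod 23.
Extended GCD: 7(10) + 23(-3) = 1. So 7^(-1) ≡ 10 (mod 23). Verify: 7 × 10 = 70 ≡ 1 (mod 23)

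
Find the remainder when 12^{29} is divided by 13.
By Fermat: 12^{12} ≡ 1 mod 13. 29 = 2×12 + 5. So 12^{29} ≡ 12^{5} ≡ 12 mod 13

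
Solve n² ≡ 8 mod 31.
The square roots of 8 mod 31 are 16 and 15. Verify: 16² = 256 ≡ 8 mod 31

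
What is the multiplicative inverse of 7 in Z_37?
Since 37 is prime, by Fermat 7^(-1) ≡ 7^{35} ≡ 16 (mod 37). Verify: 7 × 16 = 112 ≡ 1 (mod 37)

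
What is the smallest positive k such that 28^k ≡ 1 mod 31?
Powers of 28 mod 31: 28^1≡28, 28^2≡9, 28^3≡4, 28^4≡19, 28^5≡5, 28^6≡16, 28^7≡14, 28^8≡20, 28^9≡2, 28^10≡25, 28^11≡18, 28^12≡8, 28^13≡7, 28^14≡10, 28^15≡1. So the order of 28 is 15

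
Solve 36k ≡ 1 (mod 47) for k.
Since 47 is prime, by Fermat 36^(-1) ≡ 36^{45} ≡ 17 (mod 47). Verify: 36 × 17 = 612 ≡ 1 (mod 47)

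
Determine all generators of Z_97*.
There are φ(96) = 32 primitive roots mod 97: {5, 7, 10, 13, 14, 15, 17, 21, 23, 26, 29, 37, 38, 39, 40, 41, 56, 57, 58, 59, 60, 68, 71, 74, 76, 80, 82, 83, 84, 87, 90, 92}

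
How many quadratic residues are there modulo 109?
For prime 109, there are (p-1)/2 = (109-1)/2 = 54 quadratic residues (excluding 0).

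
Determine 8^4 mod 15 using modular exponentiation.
8^{4} = 4096 ≡ 1 mod 15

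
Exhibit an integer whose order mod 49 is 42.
3 has order 42 mod 49 since 3^{42} ≡ 1 mod 49 and no smaller power works.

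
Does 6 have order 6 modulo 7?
6^{2} ≡ 1 (mod 7) and 2 < 6, so ord_7(6) = 2 ≠ 6 and 6 is not a primitive root.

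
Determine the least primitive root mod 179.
g = 2. For each prime q|178: 2^{89}≡178, 2^{2}≡4, none ≡ 1, so ord_179(2) = 178 and 2 is a primitive root.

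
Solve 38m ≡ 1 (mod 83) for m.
Since 83 is prime, by Fermat 38^(-1) ≡ 38^{81} ≡ 59 (mod 83). Verify: 38 × 59 = 2242 ≡ 1 (mod 83)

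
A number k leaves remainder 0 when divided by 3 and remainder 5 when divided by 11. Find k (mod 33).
M = 3 × 11 = 33. M₁ = 11, y₁ ≡ 2 (mod 3). M₂ = 3, y₂ ≡ 4 (mod 11). k = 0×11×2 + 5×3×4 ≡ 27 (mod 33)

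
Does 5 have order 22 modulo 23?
ord_23(5) divides 22. For each prime q|22: 5^{11}≡22, 5^{2}≡2, none ≡ 1. So 5 has order 22 and is a primitive root mod 23.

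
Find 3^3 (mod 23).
3^{3} = 27 ≡ 4 (mod 23)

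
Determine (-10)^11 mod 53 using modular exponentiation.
By repeated squaring mod 53: (-10)^{1}≡43, (-10)^{2}≡47, (-10)^{4}≡36, (-10)^{8}≡24. Then (-10)^{11} = (-10)^{8+2+1} ≡ 24 × 47 × 43 ≡ 9 mod 53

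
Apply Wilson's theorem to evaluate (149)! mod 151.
(150)! = (149)! × (150) ≡ -1 (mod 151). So (149)! ≡ -1 × (150)^(-1) ≡ (-1)×(-1) = 1 (mod 151)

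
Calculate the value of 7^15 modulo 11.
Using Fermat: 7^{10} ≡ 1 (mod 11). 15 ≡ 5 (mod 10). So 7^{15} ≡ 7^{5} ≡ 10 (mod 11)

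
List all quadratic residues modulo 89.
Squares in Z_89*: {1, 2, 4, 5, 8, 9, 10, 11, 16, 17, 18, 20, 21, 22, 25, 32, 34, 36, 39, 40, 42, 44, 45, 47, 49, 50, 53, 55, 57, 64, 67, 68, 69, 71, 72, 73, 78, 79, 80, 81, 84, 85, 87, 88}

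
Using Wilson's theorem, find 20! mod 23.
(22)! = (20)! × (21) × (22) ≡ -1 mod 23. So (20)! ≡ -1 × [(22)(21)]^(-1) ≡ 11 mod 23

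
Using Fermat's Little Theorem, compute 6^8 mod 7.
By Fermat: 6^{6} ≡ 1 mod 7. So 6^{8} = 6^{6} · 6^{2} ≡ 6^{2} ≡ 1 mod 7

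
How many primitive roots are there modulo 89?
Number of primitive roots mod 89 = φ(p-1) = φ(88) = 40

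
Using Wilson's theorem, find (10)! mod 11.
By Wilson's theorem, (10)! ≡ -1 ≡ 10 mod 11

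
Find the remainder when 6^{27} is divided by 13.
By Fermat: 6^{12} ≡ 1 (mod 13). 27 = 2×12 + 3. So 6^{27} ≡ 6^{3} ≡ 8 (mod 13)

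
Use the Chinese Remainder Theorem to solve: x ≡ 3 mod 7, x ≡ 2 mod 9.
M = 7 × 9 = 63. M₁ = 9, y₁ ≡ 4 mod 7. M₂ = 7, y₂ ≡ 4 mod 9. x = 3×9×4 + 2×7×4 ≡ 38 mod 63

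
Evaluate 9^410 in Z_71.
Using Fermat: 9^{70} ≡ 1 (mod 71). 410 ≡ 60 (mod 70). So 9^{410} ≡ 9^{60} ≡ 20 (mod 71)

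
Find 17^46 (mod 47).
Using Fermat: 17^{46} ≡ 1 (mod 47). 46 ≡ 0 (mod 46). So 17^{46} ≡ 17^{0} ≡ 1 (mod 47)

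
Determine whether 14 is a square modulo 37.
By Euler's criterion: 14^{18} ≡ 36 mod 37. Since this equals -1 (≡ 36), 14 is not a QR.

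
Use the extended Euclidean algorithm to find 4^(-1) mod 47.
Extended GCD: 4(12) + 47(-1) = 1. So 4^(-1) ≡ 12 (mod 47). Verify: 4 × 12 = 48 ≡ 1 (mod 47)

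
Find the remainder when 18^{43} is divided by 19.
By Fermat: 18^{18} ≡ 1 (mod 19). 43 = 2×18 + 7. So 18^{43} ≡ 18^{7} ≡ 18 (mod 19)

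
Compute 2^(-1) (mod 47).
Since 47 is prime, by Fermat 2^(-1) ≡ 2^{45} ≡ 24 (mod 47). Verify: 2 × 24 = 48 ≡ 1 (mod 47)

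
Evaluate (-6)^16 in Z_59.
By repeated squaring mod 59: (-6)^{1}≡53, (-6)^{2}≡36, (-6)^{4}≡57, (-6)^{8}≡4, (-6)^{16}≡16. So (-6)^{16} ≡ 16 mod 59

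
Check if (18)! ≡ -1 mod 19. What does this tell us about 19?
(18)! mod 19 = 18. Since this equals -1 mod 19, Wilson confirms 19 is prime.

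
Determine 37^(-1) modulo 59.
Since 59 is prime, by Fermat 37^(-1) ≡ 37^{57} ≡ 8 mod 59. Verify: 37 × 8 = 296 ≡ 1 mod 59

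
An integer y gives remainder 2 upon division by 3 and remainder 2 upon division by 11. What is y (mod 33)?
M = 3 × 11 = 33. M₁ = 11, y₁ ≡ 2 (mod 3). M₂ = 3, y₂ ≡ 4 (mod 11). y = 2×11×2 + 2×3×4 ≡ 2 (mod 33)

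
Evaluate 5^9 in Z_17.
By repeated squaring (mod 17): 5^{1}≡5, 5^{2}≡8, 5^{4}≡13, 5^{8}≡16. Then 5^{9} = 5^{8+1} ≡ 16 × 5 ≡ 12 (mod 17)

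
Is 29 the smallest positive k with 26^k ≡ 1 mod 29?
Powers of 26 mod 29: 26^1≡26, 26^2≡9, 26^3≡2, 26^4≡23, 26^5≡18, 26^6≡4, 26^7≡17, 26^8≡7, 26^9≡8, 26^10≡5, 26^11≡14, 26^12≡16, 26^13≡10, 26^14≡28, 26^15≡3, 26^16≡20, 26^17≡27, 26^18≡6, 26^19≡11, 26^20≡25, 26^21≡12, 26^22≡22, 26^23≡21, 26^24≡24, 26^25≡15, 26^26≡13, 26^27≡19, 26^28≡1. Already 26^28≡1, so the order is 28 < 29. No, the actual order is 28.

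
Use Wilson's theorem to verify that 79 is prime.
(78)! mod 79 = 78. Since this equals -1 mod 79, Wilson confirms 79 is prime.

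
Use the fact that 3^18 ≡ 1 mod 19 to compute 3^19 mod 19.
By Fermat: 3^{18} ≡ 1 mod 19. So 3^{19} = 3^{18} · 3^{1} ≡ 3^{1} ≡ 3 mod 19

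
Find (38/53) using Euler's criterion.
(38/53) = 38^{26} mod 53 = 1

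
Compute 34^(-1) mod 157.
Since 157 is prime, by Fermat 34^(-1) ≡ 34^{155} ≡ 97 mod 157. Verify: 34 × 97 = 3298 ≡ 1 mod 157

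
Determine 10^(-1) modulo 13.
Since 13 is prime, by Fermat 10^(-1) ≡ 10^{11} ≡ 4 mod 13. Verify: 10 × 4 = 40 ≡ 1 mod 13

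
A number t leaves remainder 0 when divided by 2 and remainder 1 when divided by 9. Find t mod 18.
M = 2 × 9 = 18. M₁ = 9, y₁ ≡ 1 mod 2. M₂ = 2, y₂ ≡ 5 mod 9. t = 0×9×1 + 1×2×5 ≡ 10 mod 18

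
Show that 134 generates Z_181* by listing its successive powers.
134^1, 134^2, ..., 134^{180} mod 181: [134, 37, 71, 102, 93, 154, 2, 87, 74, 142, 23, 5, 127, 4, 174, 148, 103, 46, 10, 73, 8, 167, 115, 25, 92, 20, 146, 16, 153, 49, 50, 3, 40, 111, 32, 125, 98, 100, 6, 80, 41, 64, 69, 15, 19, 12, 160, 82, 128, 138, 30, 38, 24, 139, 164, 75, 95, 60, 76, 48, 97, 147, 150, 9, 120, 152, 96, 13, 113, 119, 18, 59, 123, 11, 26, 45, 57, 36, 118, 65, 22, 52, 90, 114, 72, 55, 130, 44, 104, 180, 47, 144, 110, 79, 88, 27, 179, 94, 107, 39, 158, 176, 54, 177, 7, 33, 78, 135, 171, 108, 173, 14, 66, 156, 89, 161, 35, 165, 28, 132, 131, 178, 141, 70, 149, 56, 83, 81, 175, 101, 140, 117, 112, 166, 162, 169, 21, 99, 53, 43, 151, 143, 157, 42, 17, 106, 86, 121, 105, 133, 84, 34, 31, 172, 61, 29, 85, 168, 68, 62, 163, 122, 58, 170, 155, 136, 124, 145, 63, 116, 159, 129, 91, 67, 109, 126, 51, 137, 77, 1]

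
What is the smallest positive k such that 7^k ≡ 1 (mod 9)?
Powers of 7 mod 9: 7^1≡7, 7^2≡4, 7^3≡1. So the order of 7 is 3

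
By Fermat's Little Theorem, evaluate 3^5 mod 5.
By Fermat: 3^{4} ≡ 1 mod 5. So 3^{5} = 3^{4} · 3^{1} ≡ 3^{1} ≡ 3 mod 5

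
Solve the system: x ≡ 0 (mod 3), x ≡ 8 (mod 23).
M = 3 × 23 = 69. M₁ = 23, y₁ ≡ 2 (mod 3). M₂ = 3, y₂ ≡ 8 (mod 23). x = 0×23×2 + 8×3×8 ≡ 54 (mod 69)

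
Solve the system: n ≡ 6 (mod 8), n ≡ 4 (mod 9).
M = 8 × 9 = 72. M₁ = 9, y₁ ≡ 1 (mod 8). M₂ = 8, y₂ ≡ 8 (mod 9). n = 6×9×1 + 4×8×8 ≡ 22 (mod 72)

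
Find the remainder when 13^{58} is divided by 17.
By Fermat: 13^{16} ≡ 1 (mod 17). 58 = 3×16 + 10. So 13^{58} ≡ 13^{10} ≡ 16 (mod 17)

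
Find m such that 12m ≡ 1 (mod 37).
Since 37 is prime, by Fermat 12^(-1) ≡ 12^{35} ≡ 34 (mod 37). Verify: 12 × 34 = 408 ≡ 1 (mod 37)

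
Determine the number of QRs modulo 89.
Exactly half the non-zero residues mod a prime are QRs: (89-1)/2 = 44.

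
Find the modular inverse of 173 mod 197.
Since 197 is prime, by Fermat 173^(-1) ≡ 173^{195} ≡ 41 mod 197. Verify: 173 × 41 = 7093 ≡ 1 mod 197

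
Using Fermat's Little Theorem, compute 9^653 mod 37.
By Fermat: 9^{36} ≡ 1 mod 37. 653 ≡ 5 mod 36. So 9^{653} ≡ 9^{5} ≡ 34 mod 37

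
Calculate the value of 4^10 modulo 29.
By repeated squaring (mod 29): 4^{1}≡4, 4^{2}≡16, 4^{4}≡24, 4^{8}≡25. Then 4^{10} = 4^{8+2} ≡ 25 × 16 ≡ 23 (mod 29)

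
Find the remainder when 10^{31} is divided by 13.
By Fermat: 10^{12} ≡ 1 mod 13. 31 = 2×12 + 7. So 10^{31} ≡ 10^{7} ≡ 10 mod 13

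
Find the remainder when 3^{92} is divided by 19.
By Fermat: 3^{18} ≡ 1 (mod 19). 92 = 5×18 + 2. So 3^{92} ≡ 3^{2} ≡ 9 (mod 19)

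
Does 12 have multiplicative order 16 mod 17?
Powers of 12 mod 17: 12^1≡12, 12^2≡8, 12^3≡11, 12^4≡13, 12^5≡3, 12^6≡2, 12^7≡7, 12^8≡16, 12^9≡5, 12^10≡9, 12^11≡6, 12^12≡4, 12^13≡14, 12^14≡15, 12^15≡10, 12^16≡1. First k with 12^k≡1 is k=16. Yes, ord_17(12) = 16.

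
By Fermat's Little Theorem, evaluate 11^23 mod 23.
By Fermat: 11^{22} ≡ 1 (mod 23). So 11^{23} = 11^{22} · 11^{1} ≡ 11^{1} ≡ 11 (mod 23)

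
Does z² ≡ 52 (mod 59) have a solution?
By Euler's criterion: 52^{29} ≡ 58 (mod 59). Since this equals -1 (≡ 58), 52 is not a QR.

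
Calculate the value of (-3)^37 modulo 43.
By repeated squaring (mod 43): (-3)^{1}≡40, (-3)^{2}≡9, (-3)^{4}≡38, (-3)^{8}≡25, (-3)^{16}≡23, (-3)^{32}≡13. Then (-3)^{37} = (-3)^{32+4+1} ≡ 13 × 38 × 40 ≡ 23 (mod 43)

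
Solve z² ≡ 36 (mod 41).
The square roots of 36 mod 41 are 6 and 35. Verify: 6² = 36 ≡ 36 (mod 41)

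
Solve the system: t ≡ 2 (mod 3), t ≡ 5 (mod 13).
M = 3 × 13 = 39. M₁ = 13, y₁ ≡ 1 (mod 3). M₂ = 3, y₂ ≡ 9 (mod 13). t = 2×13×1 + 5×3×9 ≡ 5 (mod 39)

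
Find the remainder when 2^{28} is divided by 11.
By Fermat: 2^{10} ≡ 1 mod 11. 28 = 2×10 + 8. So 2^{28} ≡ 2^{8} ≡ 3 mod 11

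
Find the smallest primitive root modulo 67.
g = 2. For each prime q|66: 2^{33}≡66, 2^{22}≡37, 2^{6}≡64, none ≡ 1, so ord_67(2) = 66 and 2 is a primitive root.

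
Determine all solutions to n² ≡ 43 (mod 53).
The square roots of 43 mod 53 are 34 and 19. Verify: 34² = 1156 ≡ 43 (mod 53)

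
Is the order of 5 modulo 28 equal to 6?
Powers of 5 mod 28: 5^1≡5, 5^2≡25, 5^3≡13, 5^4≡9, 5^5≡17, 5^6≡1. First k with 5^k≡1 is k=6. Yes, ord_28(5) = 6.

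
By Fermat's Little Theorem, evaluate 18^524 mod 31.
By Fermat: 18^{30} ≡ 1 mod 31. 524 ≡ 14 mod 30. So 18^{524} ≡ 18^{14} ≡ 19 mod 31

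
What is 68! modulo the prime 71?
(70)! = (68)! × (69) × (70) ≡ -1 mod 71. So (68)! ≡ -1 × [(70)(69)]^(-1) ≡ 35 mod 71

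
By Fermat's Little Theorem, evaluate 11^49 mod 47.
By Fermat: 11^{46} ≡ 1 mod 47. So 11^{49} = 11^{46} · 11^{3} ≡ 11^{3} ≡ 15 mod 47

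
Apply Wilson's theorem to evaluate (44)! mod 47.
(46)! = (44)! × (45) × (46) ≡ -1 (mod 47). So (44)! ≡ -1 × [(46)(45)]^(-1) ≡ 23 (mod 47)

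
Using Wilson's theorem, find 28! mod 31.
(30)! = (28)! × (29) × (30) ≡ -1 (mod 31). So (28)! ≡ -1 × [(30)(29)]^(-1) ≡ 15 (mod 31)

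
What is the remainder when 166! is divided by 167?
By Wilson's theorem, (166)! ≡ -1 ≡ 166 (mod 167)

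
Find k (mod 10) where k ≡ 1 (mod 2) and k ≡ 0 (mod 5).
M = 2 × 5 = 10. M₁ = 5, y₁ ≡ 1 (mod 2). M₂ = 2, y₂ ≡ 3 (mod 5). k = 1×5×1 + 0×2×3 ≡ 5 (mod 10)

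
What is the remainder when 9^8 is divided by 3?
By repeated squaring mod 3: 9^{1}≡0, 9^{2}≡0, 9^{4}≡0, 9^{8}≡0. So 9^{8} ≡ 0 mod 3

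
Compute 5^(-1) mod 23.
Since 23 is prime, by Fermat 5^(-1) ≡ 5^{21} ≡ 14 mod 23. Verify: 5 × 14 = 70 ≡ 1 mod 23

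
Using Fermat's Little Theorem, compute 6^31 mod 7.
By Fermat: 6^{6} ≡ 1 (mod 7). 31 = 5×6 + 1. So 6^{31} ≡ 6^{1} ≡ 6 (mod 7)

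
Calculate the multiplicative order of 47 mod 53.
Powers of 47 mod 53: 47^1≡47, 47^2≡36, 47^3≡49, 47^4≡24, 47^5≡15, 47^6≡16, 47^7≡10, 47^8≡46, 47^9≡42, 47^10≡13, 47^11≡28, 47^12≡44, 47^13≡1. ord_53(47) = 13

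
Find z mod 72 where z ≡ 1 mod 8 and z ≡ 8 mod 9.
M = 8 × 9 = 72. M₁ = 9, y₁ ≡ 1 mod 8. M₂ = 8, y₂ ≡ 8 mod 9. z = 1×9×1 + 8×8×8 ≡ 17 mod 72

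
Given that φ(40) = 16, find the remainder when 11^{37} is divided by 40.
By Euler: 11^{16} ≡ 1 (mod 40) since gcd(11, 40) = 1. 37 = 2×16 + 5. So 11^{37} ≡ 11^{5} ≡ 11 (mod 40)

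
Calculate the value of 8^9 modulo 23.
By repeated squaring (mod 23): 8^{1}≡8, 8^{2}≡18, 8^{4}≡2, 8^{8}≡4. Then 8^{9} = 8^{8+1} ≡ 4 × 8 ≡ 9 (mod 23)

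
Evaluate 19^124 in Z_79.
Using Fermat: 19^{78} ≡ 1 (mod 79). 124 ≡ 46 (mod 78). So 19^{124} ≡ 19^{46} ≡ 11 (mod 79)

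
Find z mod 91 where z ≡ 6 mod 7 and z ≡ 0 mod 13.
M = 7 × 13 = 91. M₁ = 13, y₁ ≡ 6 mod 7. M₂ = 7, y₂ ≡ 2 mod 13. z = 6×13×6 + 0×7×2 ≡ 13 mod 91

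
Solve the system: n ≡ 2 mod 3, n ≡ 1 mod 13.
M = 3 × 13 = 39. M₁ = 13, y₁ ≡ 1 mod 3. M₂ = 3, y₂ ≡ 9 mod 13. n = 2×13×1 + 1×3×9 ≡ 14 mod 39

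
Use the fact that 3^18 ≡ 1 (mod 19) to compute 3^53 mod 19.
By Fermat: 3^{18} ≡ 1 (mod 19). 53 = 2×18 + 17. So 3^{53} ≡ 3^{17} ≡ 13 (mod 19)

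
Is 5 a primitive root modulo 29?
5^{14} ≡ 1 (mod 29) and 14 < 28, so ord_29(5) = 14 ≠ 28 and 5 is not a primitive root.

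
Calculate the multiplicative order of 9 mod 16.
Powers of 9 mod 16: 9^1≡9, 9^2≡1. ord_16(9) = 2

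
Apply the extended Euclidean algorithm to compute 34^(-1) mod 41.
Extended GCD: 34(-6) + 41(5) = 1. So 34^(-1) ≡ -6 ≡ 35 (mod 41). Verify: 34 × 35 = 1190 ≡ 1 (mod 41)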